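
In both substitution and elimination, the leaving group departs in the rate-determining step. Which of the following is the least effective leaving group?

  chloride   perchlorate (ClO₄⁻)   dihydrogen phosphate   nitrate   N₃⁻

The more stable X⁻ (or X) is on its own — i.e. the weaker a base it is — the better a leaving group it makes.
perchlorate (ClO₄⁻): pKₐ(HClO₄) ≈ -10
chloride: pKₐ(HCl) ≈ -7
nitrate: pKₐ(HNO₃) ≈ -1.3
dihydrogen phosphate: pKₐ(H₃PO₄) ≈ 2.1
N₃⁻: pKₐ(HN₃) ≈ 4.7

N₃⁻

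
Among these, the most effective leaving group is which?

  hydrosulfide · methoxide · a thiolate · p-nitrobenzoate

p-nitrobenzoate: pKₐ(p-nitrobenzoic acid) ≈ 3.4
hydrosulfide: pKₐ(H₂S) ≈ 7
a thiolate: pKₐ(RSH (a thiol)) ≈ 10.5
methoxide: pKₐ(CH₃OH) ≈ 15.5

p-nitrobenzoate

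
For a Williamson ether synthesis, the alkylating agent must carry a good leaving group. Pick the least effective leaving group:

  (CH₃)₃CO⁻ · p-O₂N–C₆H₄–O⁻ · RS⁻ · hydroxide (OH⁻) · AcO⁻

(CH₃)₃CO⁻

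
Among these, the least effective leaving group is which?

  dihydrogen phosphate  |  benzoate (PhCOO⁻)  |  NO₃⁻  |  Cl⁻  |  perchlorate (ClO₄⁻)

benzoate (PhCOO⁻)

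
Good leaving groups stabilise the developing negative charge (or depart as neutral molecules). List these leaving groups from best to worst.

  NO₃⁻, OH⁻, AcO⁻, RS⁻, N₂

N₂ > NO₃⁻ > AcO⁻ > RS⁻ > OH⁻

A good leaving group is a weak base: the lower the pKₐ of its conjugate acid, the more readily it departs.
N₂: no meaningful conjugate acid; N₂ departs as an exceptionally stable neutral molecule
NO₃⁻: pKₐ(HNO₃) ≈ -1.3 — resonance-delocalised over three oxygens
AcO⁻: pKₐ(CH₃COOH) ≈ 4.8 — resonance-stabilised but still a weak base
RS⁻: pKₐ(RSH (a thiol)) ≈ 10.5
OH⁻: pKₐ(H₂O) ≈ 15.7 — strong base; essentially never leaves without prior activation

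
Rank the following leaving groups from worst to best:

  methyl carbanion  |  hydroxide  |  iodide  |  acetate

iodide: pKₐ(HI) ≈ -10
acetate: pKₐ(CH₃COOH) ≈ 4.8
hydroxide: pKₐ(H₂O) ≈ 15.7
methyl carbanion: pKₐ(CH₄) ≈ 48 — unstabilised carbanion; the worst conceivable leaving group
The question asks for worst first, so the sequence is read in increasing leaving-group ability.

methyl carbanion < hydroxide < acetate < iodide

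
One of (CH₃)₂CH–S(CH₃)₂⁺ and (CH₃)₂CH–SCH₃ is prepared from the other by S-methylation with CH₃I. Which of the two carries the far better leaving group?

(CH₃)₂CH–S(CH₃)₂⁺

From (CH₃)₂CH–SCH₃ the departing group would be RS⁻ (pKₐ(RSH (a thiol)) ≈ 10.5). Moderately basic; rarely leaves without activation.
From (CH₃)₂CH–S(CH₃)₂⁺ the leaving group is SR'₂ (pKₐ(R'₂SH⁺) ≈ -7). Neutral; leaves from a sulfonium salt (R–SR'₂⁺).
S-methylation with CH₃I works by allowing neutral dimethyl sulfide, rather than methanethiolate, to depart, making (CH₃)₂CH–S(CH₃)₂⁺ enormously more reactive.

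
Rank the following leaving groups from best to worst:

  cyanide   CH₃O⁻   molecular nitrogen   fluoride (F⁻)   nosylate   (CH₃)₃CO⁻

molecular nitrogen: no meaningful conjugate acid; N₂ departs as an exceptionally stable neutral molecule
nosylate: pKₐ(p-O₂NC₆H₄SO₃H) ≈ -3.5
fluoride (F⁻): pKₐ(HF) ≈ 3.2
cyanide: pKₐ(HCN) ≈ 9.2
CH₃O⁻: pKₐ(CH₃OH) ≈ 15.5
(CH₃)₃CO⁻: pKₐ(t-BuOH) ≈ 18

molecular nitrogen > nosylate > fluoride (F⁻) > cyanide > CH₃O⁻ > (CH₃)₃CO⁻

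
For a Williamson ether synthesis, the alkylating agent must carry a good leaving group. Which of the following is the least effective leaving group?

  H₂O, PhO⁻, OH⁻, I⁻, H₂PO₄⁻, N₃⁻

The more stable X⁻ (or X) is on its own — i.e. the weaker a base it is — the better a leaving group it makes.
I⁻: pKₐ(HI) ≈ -10
H₂O: pKₐ(H₃O⁺) ≈ -1.7
H₂PO₄⁻: pKₐ(H₃PO₄) ≈ 2.1
N₃⁻: pKₐ(HN₃) ≈ 4.7
PhO⁻: pKₐ(C₆H₅OH (phenol)) ≈ 10
OH⁻: pKₐ(H₂O) ≈ 15.7

OH⁻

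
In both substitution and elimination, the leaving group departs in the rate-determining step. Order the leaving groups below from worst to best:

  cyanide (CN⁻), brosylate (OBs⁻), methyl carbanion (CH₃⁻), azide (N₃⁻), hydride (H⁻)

A good leaving group is a weak base: the lower the pKₐ of its conjugate acid, the more readily it departs.
brosylate (OBs⁻): pKₐ(p-BrC₆H₄SO₃H) ≈ -2.8
azide (N₃⁻): pKₐ(HN₃) ≈ 4.7
cyanide (CN⁻): pKₐ(HCN) ≈ 9.2
hydride (H⁻): pKₐ(H₂) ≈ 36
methyl carbanion (CH₃⁻): pKₐ(CH₄) ≈ 48
The question asks for worst first, so the sequence is read in increasing leaving-group ability.

methyl carbanion (CH₃⁻) < hydride (H⁻) < cyanide (CN⁻) < azide (N₃⁻) < brosylate (OBs⁻)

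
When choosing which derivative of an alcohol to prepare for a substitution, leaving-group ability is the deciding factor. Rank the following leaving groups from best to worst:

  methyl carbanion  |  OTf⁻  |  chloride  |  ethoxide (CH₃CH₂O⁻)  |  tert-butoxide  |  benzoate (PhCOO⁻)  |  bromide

OTf⁻: pKₐ(CF₃SO₃H (triflic acid)) ≈ -14
bromide: pKₐ(HBr) ≈ -9
chloride: pKₐ(HCl) ≈ -7
benzoate (PhCOO⁻): pKₐ(C₆H₅COOH) ≈ 4.2
ethoxide (CH₃CH₂O⁻): pKₐ(CH₃CH₂OH) ≈ 16
tert-butoxide: pKₐ(t-BuOH) ≈ 18
methyl carbanion: pKₐ(CH₄) ≈ 48

OTf⁻ > bromide > chloride > benzoate (PhCOO⁻) > ethoxide (CH₃CH₂O⁻) > tert-butoxide > methyl carbanion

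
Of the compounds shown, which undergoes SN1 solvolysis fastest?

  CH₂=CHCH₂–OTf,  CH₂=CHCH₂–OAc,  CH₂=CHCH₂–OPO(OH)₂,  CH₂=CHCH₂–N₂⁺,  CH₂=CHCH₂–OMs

CH₂=CHCH₂–N₂⁺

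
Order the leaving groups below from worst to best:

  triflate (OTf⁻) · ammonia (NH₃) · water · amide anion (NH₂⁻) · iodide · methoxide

triflate (OTf⁻): pKₐ(CF₃SO₃H (triflic acid)) ≈ -14 — charge spread over three oxygens and a CF₃ group; the premier leaving group in synthesis
iodide: pKₐ(HI) ≈ -10
water: pKₐ(H₃O⁺) ≈ -1.7
ammonia (NH₃): pKₐ(NH₄⁺) ≈ 9.2 — neutral but moderately basic; leaves from R–NH₃⁺
methoxide: pKₐ(CH₃OH) ≈ 15.5 — strong base; alkoxides do not leave unassisted
amide anion (NH₂⁻): pKₐ(NH₃) ≈ 38 — extremely strong base; never a leaving group
Reversing gives the worst-to-best order requested.

amide anion (NH₂⁻) < methoxide < ammonia (NH₃) < water < iodide < triflate (OTf⁻)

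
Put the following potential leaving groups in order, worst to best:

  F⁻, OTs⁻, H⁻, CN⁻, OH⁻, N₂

H⁻ < OH⁻ < CN⁻ < F⁻ < OTs⁻ < N₂

Leaving-group ability tracks the stability of the departed species; conjugate-acid pKₐ is the usual yardstick (lower pKₐ → better LG).
N₂: no meaningful conjugate acid; N₂ departs as an exceptionally stable neutral molecule
OTs⁻: pKₐ(p-CH₃C₆H₄SO₃H (TsOH)) ≈ -2.8
F⁻: pKₐ(HF) ≈ 3.2
CN⁻: pKₐ(HCN) ≈ 9.2
OH⁻: pKₐ(H₂O) ≈ 15.7
H⁻: pKₐ(H₂) ≈ 36
Reversing gives the worst-to-best order requested.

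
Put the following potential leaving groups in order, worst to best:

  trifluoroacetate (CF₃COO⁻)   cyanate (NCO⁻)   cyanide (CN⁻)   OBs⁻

cyanide (CN⁻) < cyanate (NCO⁻) < trifluoroacetate (CF₃COO⁻) < OBs⁻

The more stable X⁻ (or X) is on its own — i.e. the weaker a base it is — the better a leaving group it makes.
OBs⁻: pKₐ(p-BrC₆H₄SO₃H) ≈ -2.8 — arenesulfonate with a p-bromo substituent
trifluoroacetate (CF₃COO⁻): pKₐ(CF₃COOH) ≈ 0.2 — strongly electron-withdrawing CF₃ stabilises the carboxylate
cyanate (NCO⁻): pKₐ(HOCN) ≈ 3.5 — resonance between N and O
cyanide (CN⁻): pKₐ(HCN) ≈ 9.2 — sp carbon stabilises the charge somewhat, but still a poor LG
Listed from poorest to best leaving group as asked.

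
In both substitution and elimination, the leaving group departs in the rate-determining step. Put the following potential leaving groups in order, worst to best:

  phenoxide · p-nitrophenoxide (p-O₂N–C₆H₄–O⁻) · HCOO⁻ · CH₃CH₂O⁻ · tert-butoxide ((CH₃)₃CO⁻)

The more stable X⁻ (or X) is on its own — i.e. the weaker a base it is — the better a leaving group it makes.
HCOO⁻: pKₐ(HCOOH) ≈ 3.8
p-nitrophenoxide (p-O₂N–C₆H₄–O⁻): pKₐ(p-nitrophenol) ≈ 7.2
phenoxide: pKₐ(C₆H₅OH (phenol)) ≈ 10
CH₃CH₂O⁻: pKₐ(CH₃CH₂OH) ≈ 16 — strong base; alkoxides do not leave unassisted
tert-butoxide ((CH₃)₃CO⁻): pKₐ(t-BuOH) ≈ 18
Listed from poorest to best leaving group as asked.

tert-butoxide ((CH₃)₃CO⁻) < CH₃CH₂O⁻ < phenoxide < p-nitrophenoxide (p-O₂N–C₆H₄–O⁻) < HCOO⁻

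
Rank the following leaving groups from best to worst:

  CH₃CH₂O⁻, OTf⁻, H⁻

A good leaving group is a weak base: the lower the pKₐ of its conjugate acid, the more readily it departs.
OTf⁻: pKₐ(CF₃SO₃H (triflic acid)) ≈ -14
CH₃CH₂O⁻: pKₐ(CH₃CH₂OH) ≈ 16
H⁻: pKₐ(H₂) ≈ 36

OTf⁻ > CH₃CH₂O⁻ > H⁻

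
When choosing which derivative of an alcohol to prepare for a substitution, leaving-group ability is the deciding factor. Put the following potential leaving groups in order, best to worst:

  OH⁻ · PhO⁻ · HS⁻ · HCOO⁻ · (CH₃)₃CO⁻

HCOO⁻ > HS⁻ > PhO⁻ > OH⁻ > (CH₃)₃CO⁻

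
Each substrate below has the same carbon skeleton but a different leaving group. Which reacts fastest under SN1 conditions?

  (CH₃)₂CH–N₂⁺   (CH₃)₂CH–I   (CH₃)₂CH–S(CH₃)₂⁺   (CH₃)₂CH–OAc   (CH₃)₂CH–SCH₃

(CH₃)₂CH–N₂⁺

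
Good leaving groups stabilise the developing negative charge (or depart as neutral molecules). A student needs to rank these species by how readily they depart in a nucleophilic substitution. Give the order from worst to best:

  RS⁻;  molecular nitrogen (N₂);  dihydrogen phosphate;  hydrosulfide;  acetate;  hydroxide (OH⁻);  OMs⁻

Rank by basicity of the departing species: weakest base leaves most easily.
molecular nitrogen (N₂): no meaningful conjugate acid; N₂ departs as an exceptionally stable neutral molecule
OMs⁻: pKₐ(CH₃SO₃H (MsOH)) ≈ -1.9 — resonance-delocalised alkanesulfonate
dihydrogen phosphate: pKₐ(H₃PO₄) ≈ 2.1 — moderate base; biological leaving group after further activation
acetate: pKₐ(CH₃COOH) ≈ 4.8 — resonance-stabilised but still a weak base
hydrosulfide: pKₐ(H₂S) ≈ 7 — larger and more polarisable than the oxygen analogue
RS⁻: pKₐ(RSH (a thiol)) ≈ 10.5
hydroxide (OH⁻): pKₐ(H₂O) ≈ 15.7 — strong base; essentially never leaves without prior activation
Reversing gives the worst-to-best order requested.

hydroxide (OH⁻) < RS⁻ < hydrosulfide < acetate < dihydrogen phosphate < OMs⁻ < molecular nitrogen (N₂)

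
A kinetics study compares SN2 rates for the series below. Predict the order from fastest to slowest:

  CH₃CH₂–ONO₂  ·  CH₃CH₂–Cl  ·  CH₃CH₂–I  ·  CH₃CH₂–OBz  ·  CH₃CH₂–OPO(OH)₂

CH₃CH₂–I > CH₃CH₂–Cl > CH₃CH₂–ONO₂ > CH₃CH₂–OPO(OH)₂ > CH₃CH₂–OBz

The skeletons are identical, so relative rate is governed entirely by leaving-group ability.
Rank by basicity of the departing species: weakest base leaves most easily.
CH₃CH₂–I loses I⁻: pKₐ(HI) ≈ -10
CH₃CH₂–Cl loses Cl⁻: pKₐ(HCl) ≈ -7
CH₃CH₂–ONO₂ loses NO₃⁻: pKₐ(HNO₃) ≈ -1.3
CH₃CH₂–OPO(OH)₂ loses H₂PO₄⁻: pKₐ(H₃PO₄) ≈ 2.1
CH₃CH₂–OBz loses PhCOO⁻: pKₐ(C₆H₅COOH) ≈ 4.2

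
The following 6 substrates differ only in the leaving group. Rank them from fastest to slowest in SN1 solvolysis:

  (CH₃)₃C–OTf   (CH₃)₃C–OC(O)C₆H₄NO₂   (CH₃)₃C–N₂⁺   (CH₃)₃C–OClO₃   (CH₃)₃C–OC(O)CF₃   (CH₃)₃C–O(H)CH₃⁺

The skeletons are identical, so relative rate is governed entirely by leaving-group ability.
Rank by basicity of the departing species: weakest base leaves most easily.
(CH₃)₃C–N₂⁺ loses N₂: no meaningful conjugate acid; N₂ departs as an exceptionally stable neutral molecule
(CH₃)₃C–OTf loses OTf⁻: pKₐ(CF₃SO₃H (triflic acid)) ≈ -14
(CH₃)₃C–OClO₃ loses ClO₄⁻: pKₐ(HClO₄) ≈ -10
(CH₃)₃C–O(H)CH₃⁺ loses R'OH: pKₐ(R'OH₂⁺) ≈ -2.4
(CH₃)₃C–OC(O)CF₃ loses CF₃COO⁻: pKₐ(CF₃COOH) ≈ 0.2
(CH₃)₃C–OC(O)C₆H₄NO₂ loses p-O₂N–C₆H₄–COO⁻: pKₐ(p-nitrobenzoic acid) ≈ 3.4

(CH₃)₃C–N₂⁺ > (CH₃)₃C–OTf > (CH₃)₃C–OClO₃ > (CH₃)₃C–O(H)CH₃⁺ > (CH₃)₃C–OC(O)CF₃ > (CH₃)₃C–OC(O)C₆H₄NO₂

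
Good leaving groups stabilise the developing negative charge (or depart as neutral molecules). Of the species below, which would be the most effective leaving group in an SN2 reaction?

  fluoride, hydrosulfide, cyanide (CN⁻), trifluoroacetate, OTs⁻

OTs⁻

OTs⁻: pKₐ(p-CH₃C₆H₄SO₃H (TsOH)) ≈ -2.8
trifluoroacetate: pKₐ(CF₃COOH) ≈ 0.2
fluoride: pKₐ(HF) ≈ 3.2
hydrosulfide: pKₐ(H₂S) ≈ 7
cyanide (CN⁻): pKₐ(HCN) ≈ 9.2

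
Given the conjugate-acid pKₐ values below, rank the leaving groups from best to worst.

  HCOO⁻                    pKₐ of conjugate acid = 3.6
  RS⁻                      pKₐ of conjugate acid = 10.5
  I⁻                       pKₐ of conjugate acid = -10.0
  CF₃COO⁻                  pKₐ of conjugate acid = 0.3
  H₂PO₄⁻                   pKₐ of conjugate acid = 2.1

Lower conjugate-acid pKₐ ⇒ weaker base ⇒ better leaving group.
Sorting by the given values: I⁻ (-10.0), CF₃COO⁻ (0.3), H₂PO₄⁻ (2.1), HCOO⁻ (3.6), RS⁻ (10.5).

I⁻ > CF₃COO⁻ > H₂PO₄⁻ > HCOO⁻ > RS⁻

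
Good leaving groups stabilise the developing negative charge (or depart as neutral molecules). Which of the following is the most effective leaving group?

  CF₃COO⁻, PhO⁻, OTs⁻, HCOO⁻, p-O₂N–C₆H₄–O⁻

A good leaving group is a weak base: the lower the pKₐ of its conjugate acid, the more readily it departs.
OTs⁻: pKₐ(p-CH₃C₆H₄SO₃H (TsOH)) ≈ -2.8
CF₃COO⁻: pKₐ(CF₃COOH) ≈ 0.2
HCOO⁻: pKₐ(HCOOH) ≈ 3.8
p-O₂N–C₆H₄–O⁻: pKₐ(p-nitrophenol) ≈ 7.2
PhO⁻: pKₐ(C₆H₅OH (phenol)) ≈ 10

OTs⁻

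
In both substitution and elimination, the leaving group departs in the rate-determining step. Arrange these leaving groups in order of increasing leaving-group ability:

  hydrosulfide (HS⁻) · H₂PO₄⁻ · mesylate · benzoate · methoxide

methoxide < hydrosulfide (HS⁻) < benzoate < H₂PO₄⁻ < mesylate

The more stable X⁻ (or X) is on its own — i.e. the weaker a base it is — the better a leaving group it makes.
mesylate: pKₐ(CH₃SO₃H (MsOH)) ≈ -1.9 — resonance-delocalised alkanesulfonate
H₂PO₄⁻: pKₐ(H₃PO₄) ≈ 2.1 — moderate base; biological leaving group after further activation
benzoate: pKₐ(C₆H₅COOH) ≈ 4.2 — aryl carboxylate
hydrosulfide (HS⁻): pKₐ(H₂S) ≈ 7 — larger and more polarisable than the oxygen analogue
methoxide: pKₐ(CH₃OH) ≈ 15.5 — strong base; alkoxides do not leave unassisted
The question asks for worst first, so the sequence is read in increasing leaving-group ability.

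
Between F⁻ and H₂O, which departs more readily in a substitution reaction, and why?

H₂O is the better leaving group.
pKₐ(H₃O⁺) ≈ -1.7 versus pKₐ(HF) ≈ 3.2: H₂O is the much weaker base.
Neutral; leaves from a protonated alcohol (R–OH₂⁺).

H₂O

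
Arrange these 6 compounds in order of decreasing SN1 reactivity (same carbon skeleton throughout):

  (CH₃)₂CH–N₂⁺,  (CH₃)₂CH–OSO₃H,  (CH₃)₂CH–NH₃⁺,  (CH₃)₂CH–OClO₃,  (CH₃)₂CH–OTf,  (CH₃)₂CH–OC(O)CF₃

The skeletons are identical, so relative rate is governed entirely by leaving-group ability.
Rank by basicity of the departing species: weakest base leaves most easily.
(CH₃)₂CH–N₂⁺ loses N₂: no meaningful conjugate acid; N₂ departs as an exceptionally stable neutral molecule
(CH₃)₂CH–OTf loses OTf⁻: pKₐ(CF₃SO₃H (triflic acid)) ≈ -14
(CH₃)₂CH–OClO₃ loses ClO₄⁻: pKₐ(HClO₄) ≈ -10
(CH₃)₂CH–OSO₃H loses HSO₄⁻: pKₐ(H₂SO₄) ≈ -3
(CH₃)₂CH–OC(O)CF₃ loses CF₃COO⁻: pKₐ(CF₃COOH) ≈ 0.2
(CH₃)₂CH–NH₃⁺ loses NH₃: pKₐ(NH₄⁺) ≈ 9.2

(CH₃)₂CH–N₂⁺ > (CH₃)₂CH–OTf > (CH₃)₂CH–OClO₃ > (CH₃)₂CH–OSO₃H > (CH₃)₂CH–OC(O)CF₃ > (CH₃)₂CH–NH₃⁺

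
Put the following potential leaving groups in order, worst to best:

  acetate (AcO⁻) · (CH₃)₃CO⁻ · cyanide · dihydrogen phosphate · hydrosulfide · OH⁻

(CH₃)₃CO⁻ < OH⁻ < cyanide < hydrosulfide < acetate (AcO⁻) < dihydrogen phosphate

dihydrogen phosphate: pKₐ(H₃PO₄) ≈ 2.1
acetate (AcO⁻): pKₐ(CH₃COOH) ≈ 4.8
hydrosulfide: pKₐ(H₂S) ≈ 7
cyanide: pKₐ(HCN) ≈ 9.2
OH⁻: pKₐ(H₂O) ≈ 15.7
(CH₃)₃CO⁻: pKₐ(t-BuOH) ≈ 18
Listed from poorest to best leaving group as asked.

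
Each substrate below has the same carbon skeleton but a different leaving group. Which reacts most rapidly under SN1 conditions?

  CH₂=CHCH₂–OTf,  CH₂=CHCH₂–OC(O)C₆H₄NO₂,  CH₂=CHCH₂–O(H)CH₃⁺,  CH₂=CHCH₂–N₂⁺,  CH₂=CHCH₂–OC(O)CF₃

Identical carbon frameworks mean the comparison reduces to leaving-group quality.
A good leaving group is a weak base: the lower the pKₐ of its conjugate acid, the more readily it departs.
CH₂=CHCH₂–N₂⁺ loses N₂: no meaningful conjugate acid; N₂ departs as an exceptionally stable neutral molecule
CH₂=CHCH₂–OTf loses OTf⁻: pKₐ(CF₃SO₃H (triflic acid)) ≈ -14
CH₂=CHCH₂–O(H)CH₃⁺ loses R'OH: pKₐ(R'OH₂⁺) ≈ -2.4
CH₂=CHCH₂–OC(O)CF₃ loses CF₃COO⁻: pKₐ(CF₃COOH) ≈ 0.2
CH₂=CHCH₂–OC(O)C₆H₄NO₂ loses p-O₂N–C₆H₄–COO⁻: pKₐ(p-nitrobenzoic acid) ≈ 3.4

CH₂=CHCH₂–N₂⁺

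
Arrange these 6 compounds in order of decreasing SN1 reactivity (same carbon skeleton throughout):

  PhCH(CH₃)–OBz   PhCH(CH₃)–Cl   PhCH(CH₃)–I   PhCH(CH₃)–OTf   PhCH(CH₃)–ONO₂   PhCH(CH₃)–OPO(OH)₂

PhCH(CH₃)–OTf > PhCH(CH₃)–I > PhCH(CH₃)–Cl > PhCH(CH₃)–ONO₂ > PhCH(CH₃)–OPO(OH)₂ > PhCH(CH₃)–OBz

Same R in every case — rank the leaving groups.
A good leaving group is a weak base: the lower the pKₐ of its conjugate acid, the more readily it departs.
PhCH(CH₃)–OTf loses OTf⁻: pKₐ(CF₃SO₃H (triflic acid)) ≈ -14
PhCH(CH₃)–I loses I⁻: pKₐ(HI) ≈ -10
PhCH(CH₃)–Cl loses Cl⁻: pKₐ(HCl) ≈ -7
PhCH(CH₃)–ONO₂ loses NO₃⁻: pKₐ(HNO₃) ≈ -1.3
PhCH(CH₃)–OPO(OH)₂ loses H₂PO₄⁻: pKₐ(H₃PO₄) ≈ 2.1
PhCH(CH₃)–OBz loses PhCOO⁻: pKₐ(C₆H₅COOH) ≈ 4.2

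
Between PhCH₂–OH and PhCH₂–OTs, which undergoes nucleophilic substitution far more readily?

From PhCH₂–OH the departing group would be OH⁻ (pKₐ(H₂O) ≈ 15.7). Strong base; essentially never leaves without prior activation.
From PhCH₂–OTs the leaving group is OTs⁻ (pKₐ(p-CH₃C₆H₄SO₃H (TsOH)) ≈ -2.8). Resonance-delocalised arenesulfonate.
(In practice PhCH₂–OTs is made from PhCH₂–OH by treatment with TsCl / pyridine, converting the hydroxyl into a tosylate.)

PhCH₂–OTs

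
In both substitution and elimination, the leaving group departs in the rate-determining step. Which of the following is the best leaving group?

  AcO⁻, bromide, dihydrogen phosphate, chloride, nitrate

bromide: pKₐ(HBr) ≈ -9
chloride: pKₐ(HCl) ≈ -7
nitrate: pKₐ(HNO₃) ≈ -1.3
dihydrogen phosphate: pKₐ(H₃PO₄) ≈ 2.1
AcO⁻: pKₐ(CH₃COOH) ≈ 4.8

bromide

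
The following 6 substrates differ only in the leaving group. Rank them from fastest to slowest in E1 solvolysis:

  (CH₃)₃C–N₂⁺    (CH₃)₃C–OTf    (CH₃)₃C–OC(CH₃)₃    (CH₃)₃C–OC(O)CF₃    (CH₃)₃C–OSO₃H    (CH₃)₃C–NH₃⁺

(CH₃)₃C–N₂⁺ > (CH₃)₃C–OTf > (CH₃)₃C–OSO₃H > (CH₃)₃C–OC(O)CF₃ > (CH₃)₃C–NH₃⁺ > (CH₃)₃C–OC(CH₃)₃

Identical carbon frameworks mean the comparison reduces to leaving-group quality.
Rank by basicity of the departing species: weakest base leaves most easily.
(CH₃)₃C–N₂⁺ loses N₂: no meaningful conjugate acid; N₂ departs as an exceptionally stable neutral molecule
(CH₃)₃C–OTf loses OTf⁻: pKₐ(CF₃SO₃H (triflic acid)) ≈ -14
(CH₃)₃C–OSO₃H loses HSO₄⁻: pKₐ(H₂SO₄) ≈ -3
(CH₃)₃C–OC(O)CF₃ loses CF₃COO⁻: pKₐ(CF₃COOH) ≈ 0.2
(CH₃)₃C–NH₃⁺ loses NH₃: pKₐ(NH₄⁺) ≈ 9.2
(CH₃)₃C–OC(CH₃)₃ loses (CH₃)₃CO⁻: pKₐ(t-BuOH) ≈ 18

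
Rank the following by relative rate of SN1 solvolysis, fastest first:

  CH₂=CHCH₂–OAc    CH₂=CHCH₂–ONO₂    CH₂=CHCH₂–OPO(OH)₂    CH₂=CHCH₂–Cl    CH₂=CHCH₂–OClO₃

CH₂=CHCH₂–OClO₃ > CH₂=CHCH₂–Cl > CH₂=CHCH₂–ONO₂ > CH₂=CHCH₂–OPO(OH)₂ > CH₂=CHCH₂–OAc

The skeletons are identical, so relative rate is governed entirely by leaving-group ability.
The more stable X⁻ (or X) is on its own — i.e. the weaker a base it is — the better a leaving group it makes.
CH₂=CHCH₂–OClO₃ loses ClO₄⁻: pKₐ(HClO₄) ≈ -10
CH₂=CHCH₂–Cl loses Cl⁻: pKₐ(HCl) ≈ -7
CH₂=CHCH₂–ONO₂ loses NO₃⁻: pKₐ(HNO₃) ≈ -1.3
CH₂=CHCH₂–OPO(OH)₂ loses H₂PO₄⁻: pKₐ(H₃PO₄) ≈ 2.1
CH₂=CHCH₂–OAc loses AcO⁻: pKₐ(CH₃COOH) ≈ 4.8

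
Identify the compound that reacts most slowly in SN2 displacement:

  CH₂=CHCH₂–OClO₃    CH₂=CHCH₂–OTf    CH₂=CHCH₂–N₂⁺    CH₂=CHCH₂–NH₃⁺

CH₂=CHCH₂–NH₃⁺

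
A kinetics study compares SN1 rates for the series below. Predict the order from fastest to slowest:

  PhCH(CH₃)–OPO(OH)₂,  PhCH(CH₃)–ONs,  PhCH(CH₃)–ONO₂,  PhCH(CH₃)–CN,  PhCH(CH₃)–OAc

With the same alkyl group throughout, only the leaving group differentiates the rates.
Rank by basicity of the departing species: weakest base leaves most easily.
PhCH(CH₃)–ONs loses ONs⁻: pKₐ(p-O₂NC₆H₄SO₃H) ≈ -3.5
PhCH(CH₃)–ONO₂ loses NO₃⁻: pKₐ(HNO₃) ≈ -1.3
PhCH(CH₃)–OPO(OH)₂ loses H₂PO₄⁻: pKₐ(H₃PO₄) ≈ 2.1
PhCH(CH₃)–OAc loses AcO⁻: pKₐ(CH₃COOH) ≈ 4.8
PhCH(CH₃)–CN loses CN⁻: pKₐ(HCN) ≈ 9.2

PhCH(CH₃)–ONs > PhCH(CH₃)–ONO₂ > PhCH(CH₃)–OPO(OH)₂ > PhCH(CH₃)–OAc > PhCH(CH₃)–CN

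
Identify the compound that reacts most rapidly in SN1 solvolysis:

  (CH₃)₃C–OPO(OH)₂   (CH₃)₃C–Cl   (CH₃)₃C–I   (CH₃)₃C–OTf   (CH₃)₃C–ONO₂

(CH₃)₃C–OTf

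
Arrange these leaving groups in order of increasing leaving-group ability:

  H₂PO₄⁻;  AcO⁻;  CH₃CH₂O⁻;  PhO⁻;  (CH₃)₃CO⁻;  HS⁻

The more stable X⁻ (or X) is on its own — i.e. the weaker a base it is — the better a leaving group it makes.
H₂PO₄⁻: pKₐ(H₃PO₄) ≈ 2.1
AcO⁻: pKₐ(CH₃COOH) ≈ 4.8
HS⁻: pKₐ(H₂S) ≈ 7
PhO⁻: pKₐ(C₆H₅OH (phenol)) ≈ 10
CH₃CH₂O⁻: pKₐ(CH₃CH₂OH) ≈ 16
(CH₃)₃CO⁻: pKₐ(t-BuOH) ≈ 18
The question asks for worst first, so the sequence is read in increasing leaving-group ability.

(CH₃)₃CO⁻ < CH₃CH₂O⁻ < PhO⁻ < HS⁻ < AcO⁻ < H₂PO₄⁻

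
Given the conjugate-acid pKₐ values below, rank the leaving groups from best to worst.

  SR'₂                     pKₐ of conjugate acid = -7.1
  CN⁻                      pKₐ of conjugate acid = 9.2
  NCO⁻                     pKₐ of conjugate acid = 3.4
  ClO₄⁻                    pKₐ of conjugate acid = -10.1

ClO₄⁻ > SR'₂ > NCO⁻ > CN⁻

Lower conjugate-acid pKₐ ⇒ weaker base ⇒ better leaving group.
Sorting by the given values: ClO₄⁻ (-10.1), SR'₂ (-7.1), NCO⁻ (3.4), CN⁻ (9.2).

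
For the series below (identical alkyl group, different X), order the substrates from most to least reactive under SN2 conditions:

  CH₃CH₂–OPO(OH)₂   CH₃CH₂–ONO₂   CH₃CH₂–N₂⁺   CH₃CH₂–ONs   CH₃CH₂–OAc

The skeletons are identical, so relative rate is governed entirely by leaving-group ability.
A good leaving group is a weak base: the lower the pKₐ of its conjugate acid, the more readily it departs.
CH₃CH₂–N₂⁺ loses N₂: no meaningful conjugate acid; N₂ departs as an exceptionally stable neutral molecule
CH₃CH₂–ONs loses ONs⁻: pKₐ(p-O₂NC₆H₄SO₃H) ≈ -3.5
CH₃CH₂–ONO₂ loses NO₃⁻: pKₐ(HNO₃) ≈ -1.3
CH₃CH₂–OPO(OH)₂ loses H₂PO₄⁻: pKₐ(H₃PO₄) ≈ 2.1
CH₃CH₂–OAc loses AcO⁻: pKₐ(CH₃COOH) ≈ 4.8

CH₃CH₂–N₂⁺ > CH₃CH₂–ONs > CH₃CH₂–ONO₂ > CH₃CH₂–OPO(OH)₂ > CH₃CH₂–OAc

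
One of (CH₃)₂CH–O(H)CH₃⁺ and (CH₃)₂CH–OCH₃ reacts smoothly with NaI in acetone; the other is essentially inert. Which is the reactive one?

From (CH₃)₂CH–OCH₃ the departing group would be CH₃O⁻ (pKₐ(CH₃OH) ≈ 15.5). Strong base; alkoxides do not leave unassisted.
From (CH₃)₂CH–O(H)CH₃⁺ the leaving group is R'OH (pKₐ(R'OH₂⁺) ≈ -2.4). Neutral; leaves from a protonated ether (an oxonium ion, R–O(H)R'⁺).
(In practice (CH₃)₂CH–O(H)CH₃⁺ is made from (CH₃)₂CH–OCH₃ by protonation with concentrated HI, allowing neutral methanol, rather than methoxide, to depart.)

(CH₃)₂CH–O(H)CH₃⁺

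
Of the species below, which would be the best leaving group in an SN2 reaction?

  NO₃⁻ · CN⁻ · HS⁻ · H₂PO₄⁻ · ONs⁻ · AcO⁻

The more stable X⁻ (or X) is on its own — i.e. the weaker a base it is — the better a leaving group it makes.
ONs⁻: pKₐ(p-O₂NC₆H₄SO₃H) ≈ -3.5
NO₃⁻: pKₐ(HNO₃) ≈ -1.3
H₂PO₄⁻: pKₐ(H₃PO₄) ≈ 2.1
AcO⁻: pKₐ(CH₃COOH) ≈ 4.8
HS⁻: pKₐ(H₂S) ≈ 7
CN⁻: pKₐ(HCN) ≈ 9.2

ONs⁻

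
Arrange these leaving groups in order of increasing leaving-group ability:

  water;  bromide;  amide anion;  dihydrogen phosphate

Rank by basicity of the departing species: weakest base leaves most easily.
bromide: pKₐ(HBr) ≈ -9 — weak base; good leaving group
water: pKₐ(H₃O⁺) ≈ -1.7 — neutral; leaves from a protonated alcohol (R–OH₂⁺)
dihydrogen phosphate: pKₐ(H₃PO₄) ≈ 2.1 — moderate base; biological leaving group after further activation
amide anion: pKₐ(NH₃) ≈ 38 — extremely strong base; never a leaving group
Reversing gives the worst-to-best order requested.

amide anion < dihydrogen phosphate < water < bromide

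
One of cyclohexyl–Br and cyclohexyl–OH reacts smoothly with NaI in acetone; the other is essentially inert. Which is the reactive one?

cyclohexyl–Br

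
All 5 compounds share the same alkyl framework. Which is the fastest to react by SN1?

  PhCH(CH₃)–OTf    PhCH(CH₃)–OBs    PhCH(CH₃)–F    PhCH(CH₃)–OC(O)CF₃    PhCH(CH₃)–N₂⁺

PhCH(CH₃)–N₂⁺

Same R in every case — rank the leaving groups.
Leaving-group ability tracks the stability of the departed species; conjugate-acid pKₐ is the usual yardstick (lower pKₐ → better LG).
PhCH(CH₃)–N₂⁺ loses N₂: no meaningful conjugate acid; N₂ departs as an exceptionally stable neutral molecule
PhCH(CH₃)–OTf loses OTf⁻: pKₐ(CF₃SO₃H (triflic acid)) ≈ -14
PhCH(CH₃)–OBs loses OBs⁻: pKₐ(p-BrC₆H₄SO₃H) ≈ -2.8
PhCH(CH₃)–OC(O)CF₃ loses CF₃COO⁻: pKₐ(CF₃COOH) ≈ 0.2
PhCH(CH₃)–F loses F⁻: pKₐ(HF) ≈ 3.2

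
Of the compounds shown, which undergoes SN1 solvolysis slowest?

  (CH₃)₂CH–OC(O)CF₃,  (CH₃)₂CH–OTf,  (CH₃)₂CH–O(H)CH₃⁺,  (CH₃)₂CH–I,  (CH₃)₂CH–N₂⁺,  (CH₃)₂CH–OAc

Identical carbon frameworks mean the comparison reduces to leaving-group quality.
Rank by basicity of the departing species: weakest base leaves most easily.
(CH₃)₂CH–N₂⁺ loses N₂: no meaningful conjugate acid; N₂ departs as an exceptionally stable neutral molecule
(CH₃)₂CH–OTf loses OTf⁻: pKₐ(CF₃SO₃H (triflic acid)) ≈ -14
(CH₃)₂CH–I loses I⁻: pKₐ(HI) ≈ -10
(CH₃)₂CH–O(H)CH₃⁺ loses R'OH: pKₐ(R'OH₂⁺) ≈ -2.4
(CH₃)₂CH–OC(O)CF₃ loses CF₃COO⁻: pKₐ(CF₃COOH) ≈ 0.2
(CH₃)₂CH–OAc loses AcO⁻: pKₐ(CH₃COOH) ≈ 4.8

(CH₃)₂CH–OAc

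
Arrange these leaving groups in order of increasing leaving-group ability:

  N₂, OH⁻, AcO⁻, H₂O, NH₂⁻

NH₂⁻ < OH⁻ < AcO⁻ < H₂O < N₂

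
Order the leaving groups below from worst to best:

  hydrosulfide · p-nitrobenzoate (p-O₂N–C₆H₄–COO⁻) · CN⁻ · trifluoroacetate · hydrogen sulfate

Leaving-group ability tracks the stability of the departed species; conjugate-acid pKₐ is the usual yardstick (lower pKₐ → better LG).
hydrogen sulfate: pKₐ(H₂SO₄) ≈ -3
trifluoroacetate: pKₐ(CF₃COOH) ≈ 0.2
p-nitrobenzoate (p-O₂N–C₆H₄–COO⁻): pKₐ(p-nitrobenzoic acid) ≈ 3.4 — electron-withdrawing nitro group stabilises the carboxylate
hydrosulfide: pKₐ(H₂S) ≈ 7
CN⁻: pKₐ(HCN) ≈ 9.2
Listed from poorest to best leaving group as asked.

CN⁻ < hydrosulfide < p-nitrobenzoate (p-O₂N–C₆H₄–COO⁻) < trifluoroacetate < hydrogen sulfate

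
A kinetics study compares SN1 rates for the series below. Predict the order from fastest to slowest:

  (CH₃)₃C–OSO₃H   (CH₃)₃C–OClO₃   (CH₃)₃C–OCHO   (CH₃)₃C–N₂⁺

(CH₃)₃C–N₂⁺ > (CH₃)₃C–OClO₃ > (CH₃)₃C–OSO₃H > (CH₃)₃C–OCHO

With the same alkyl group throughout, only the leaving group differentiates the rates.
Leaving-group ability tracks the stability of the departed species; conjugate-acid pKₐ is the usual yardstick (lower pKₐ → better LG).
(CH₃)₃C–N₂⁺ loses N₂: no meaningful conjugate acid; N₂ departs as an exceptionally stable neutral molecule
(CH₃)₃C–OClO₃ loses ClO₄⁻: pKₐ(HClO₄) ≈ -10
(CH₃)₃C–OSO₃H loses HSO₄⁻: pKₐ(H₂SO₄) ≈ -3
(CH₃)₃C–OCHO loses HCOO⁻: pKₐ(HCOOH) ≈ 3.8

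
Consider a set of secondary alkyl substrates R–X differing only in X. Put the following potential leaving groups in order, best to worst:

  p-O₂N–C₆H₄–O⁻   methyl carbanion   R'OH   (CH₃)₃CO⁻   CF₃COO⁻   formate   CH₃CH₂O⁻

Leaving-group ability tracks the stability of the departed species; conjugate-acid pKₐ is the usual yardstick (lower pKₐ → better LG).
R'OH: pKₐ(R'OH₂⁺) ≈ -2.4 — neutral; leaves from a protonated ether (an oxonium ion, R–O(H)R'⁺)
CF₃COO⁻: pKₐ(CF₃COOH) ≈ 0.2
formate: pKₐ(HCOOH) ≈ 3.8 — resonance-stabilised carboxylate
p-O₂N–C₆H₄–O⁻: pKₐ(p-nitrophenol) ≈ 7.2
CH₃CH₂O⁻: pKₐ(CH₃CH₂OH) ≈ 16 — strong base; alkoxides do not leave unassisted
(CH₃)₃CO⁻: pKₐ(t-BuOH) ≈ 18 — bulky, strongly basic alkoxide
methyl carbanion: pKₐ(CH₄) ≈ 48 — unstabilised carbanion; the worst conceivable leaving group

R'OH > CF₃COO⁻ > formate > p-O₂N–C₆H₄–O⁻ > CH₃CH₂O⁻ > (CH₃)₃CO⁻ > methyl carbanion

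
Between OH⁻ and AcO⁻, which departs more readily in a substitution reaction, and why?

AcO⁻ is the better leaving group.
pKₐ(CH₃COOH) ≈ 4.8 versus pKₐ(H₂O) ≈ 15.7: AcO⁻ is the much weaker base.
Resonance-stabilised but still a weak base.

AcO⁻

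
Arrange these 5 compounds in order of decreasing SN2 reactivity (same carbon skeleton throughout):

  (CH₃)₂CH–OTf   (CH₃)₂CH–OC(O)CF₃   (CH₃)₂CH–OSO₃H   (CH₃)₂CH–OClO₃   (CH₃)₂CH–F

With the same alkyl group throughout, only the leaving group differentiates the rates.
A good leaving group is a weak base: the lower the pKₐ of its conjugate acid, the more readily it departs.
(CH₃)₂CH–OTf loses OTf⁻: pKₐ(CF₃SO₃H (triflic acid)) ≈ -14
(CH₃)₂CH–OClO₃ loses ClO₄⁻: pKₐ(HClO₄) ≈ -10
(CH₃)₂CH–OSO₃H loses HSO₄⁻: pKₐ(H₂SO₄) ≈ -3
(CH₃)₂CH–OC(O)CF₃ loses CF₃COO⁻: pKₐ(CF₃COOH) ≈ 0.2
(CH₃)₂CH–F loses F⁻: pKₐ(HF) ≈ 3.2

(CH₃)₂CH–OTf > (CH₃)₂CH–OClO₃ > (CH₃)₂CH–OSO₃H > (CH₃)₂CH–OC(O)CF₃ > (CH₃)₂CH–F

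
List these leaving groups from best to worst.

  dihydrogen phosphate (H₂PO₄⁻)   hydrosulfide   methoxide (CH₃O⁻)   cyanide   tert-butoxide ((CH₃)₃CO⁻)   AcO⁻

dihydrogen phosphate (H₂PO₄⁻) > AcO⁻ > hydrosulfide > cyanide > methoxide (CH₃O⁻) > tert-butoxide ((CH₃)₃CO⁻)

Leaving-group ability tracks the stability of the departed species; conjugate-acid pKₐ is the usual yardstick (lower pKₐ → better LG).
dihydrogen phosphate (H₂PO₄⁻): pKₐ(H₃PO₄) ≈ 2.1
AcO⁻: pKₐ(CH₃COOH) ≈ 4.8
hydrosulfide: pKₐ(H₂S) ≈ 7
cyanide: pKₐ(HCN) ≈ 9.2
methoxide (CH₃O⁻): pKₐ(CH₃OH) ≈ 15.5
tert-butoxide ((CH₃)₃CO⁻): pKₐ(t-BuOH) ≈ 18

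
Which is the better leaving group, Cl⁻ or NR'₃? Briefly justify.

Cl⁻ is the better leaving group.
pKₐ(HCl) ≈ -7 versus pKₐ(R'₃NH⁺) ≈ 10.7: Cl⁻ is the much weaker base.
Moderately weak base.

Cl⁻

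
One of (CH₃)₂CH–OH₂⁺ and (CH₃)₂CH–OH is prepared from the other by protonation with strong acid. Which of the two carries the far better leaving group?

(CH₃)₂CH–OH₂⁺

From (CH₃)₂CH–OH the departing group would be OH⁻ (pKₐ(H₂O) ≈ 15.7). Strong base; essentially never leaves without prior activation.
From (CH₃)₂CH–OH₂⁺ the leaving group is H₂O (pKₐ(H₃O⁺) ≈ -1.7). Neutral; leaves from a protonated alcohol (R–OH₂⁺).
Protonation with strong acid works by converting the leaving group from hydroxide to neutral water, making (CH₃)₂CH–OH₂⁺ enormously more reactive.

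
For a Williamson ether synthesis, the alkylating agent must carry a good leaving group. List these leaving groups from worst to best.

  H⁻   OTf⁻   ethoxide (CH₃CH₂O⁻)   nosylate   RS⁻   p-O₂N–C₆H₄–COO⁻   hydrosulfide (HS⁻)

OTf⁻: pKₐ(CF₃SO₃H (triflic acid)) ≈ -14
nosylate: pKₐ(p-O₂NC₆H₄SO₃H) ≈ -3.5
p-O₂N–C₆H₄–COO⁻: pKₐ(p-nitrobenzoic acid) ≈ 3.4
hydrosulfide (HS⁻): pKₐ(H₂S) ≈ 7
RS⁻: pKₐ(RSH (a thiol)) ≈ 10.5
ethoxide (CH₃CH₂O⁻): pKₐ(CH₃CH₂OH) ≈ 16
H⁻: pKₐ(H₂) ≈ 36
Reversing gives the worst-to-best order requested.

H⁻ < ethoxide (CH₃CH₂O⁻) < RS⁻ < hydrosulfide (HS⁻) < p-O₂N–C₆H₄–COO⁻ < nosylate < OTf⁻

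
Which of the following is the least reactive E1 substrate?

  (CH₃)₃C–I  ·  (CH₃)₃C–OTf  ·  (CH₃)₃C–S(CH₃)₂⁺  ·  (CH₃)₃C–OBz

(CH₃)₃C–OBz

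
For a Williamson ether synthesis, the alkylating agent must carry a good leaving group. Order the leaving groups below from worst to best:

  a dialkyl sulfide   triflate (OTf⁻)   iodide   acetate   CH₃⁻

triflate (OTf⁻): pKₐ(CF₃SO₃H (triflic acid)) ≈ -14
iodide: pKₐ(HI) ≈ -10
a dialkyl sulfide: pKₐ(R'₂SH⁺) ≈ -7
acetate: pKₐ(CH₃COOH) ≈ 4.8
CH₃⁻: pKₐ(CH₄) ≈ 48
Listed from poorest to best leaving group as asked.

CH₃⁻ < acetate < a dialkyl sulfide < iodide < triflate (OTf⁻)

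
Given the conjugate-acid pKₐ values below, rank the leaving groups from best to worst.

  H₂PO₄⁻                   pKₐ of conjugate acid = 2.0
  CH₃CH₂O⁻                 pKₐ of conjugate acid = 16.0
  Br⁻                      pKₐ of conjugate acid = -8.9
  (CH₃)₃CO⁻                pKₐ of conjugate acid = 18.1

Lower conjugate-acid pKₐ ⇒ weaker base ⇒ better leaving group.
Sorting by the given values: Br⁻ (-8.9), H₂PO₄⁻ (2.0), CH₃CH₂O⁻ (16.0), (CH₃)₃CO⁻ (18.1).

Br⁻ > H₂PO₄⁻ > CH₃CH₂O⁻ > (CH₃)₃CO⁻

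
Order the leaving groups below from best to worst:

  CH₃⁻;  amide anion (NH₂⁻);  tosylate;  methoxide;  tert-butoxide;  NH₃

tosylate > NH₃ > methoxide > tert-butoxide > amide anion (NH₂⁻) > CH₃⁻

Leaving-group ability tracks the stability of the departed species; conjugate-acid pKₐ is the usual yardstick (lower pKₐ → better LG).
tosylate: pKₐ(p-CH₃C₆H₄SO₃H (TsOH)) ≈ -2.8
NH₃: pKₐ(NH₄⁺) ≈ 9.2
methoxide: pKₐ(CH₃OH) ≈ 15.5
tert-butoxide: pKₐ(t-BuOH) ≈ 18
amide anion (NH₂⁻): pKₐ(NH₃) ≈ 38
CH₃⁻: pKₐ(CH₄) ≈ 48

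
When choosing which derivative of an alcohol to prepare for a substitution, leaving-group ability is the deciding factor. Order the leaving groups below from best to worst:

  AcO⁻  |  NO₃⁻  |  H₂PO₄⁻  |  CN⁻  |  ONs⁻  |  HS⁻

ONs⁻ > NO₃⁻ > H₂PO₄⁻ > AcO⁻ > HS⁻ > CN⁻

The more stable X⁻ (or X) is on its own — i.e. the weaker a base it is — the better a leaving group it makes.
ONs⁻: pKₐ(p-O₂NC₆H₄SO₃H) ≈ -3.5
NO₃⁻: pKₐ(HNO₃) ≈ -1.3
H₂PO₄⁻: pKₐ(H₃PO₄) ≈ 2.1
AcO⁻: pKₐ(CH₃COOH) ≈ 4.8
HS⁻: pKₐ(H₂S) ≈ 7
CN⁻: pKₐ(HCN) ≈ 9.2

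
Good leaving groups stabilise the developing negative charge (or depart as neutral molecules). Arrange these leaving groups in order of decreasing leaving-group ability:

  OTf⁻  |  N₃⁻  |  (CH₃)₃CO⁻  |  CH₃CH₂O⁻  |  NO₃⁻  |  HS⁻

OTf⁻ > NO₃⁻ > N₃⁻ > HS⁻ > CH₃CH₂O⁻ > (CH₃)₃CO⁻

A good leaving group is a weak base: the lower the pKₐ of its conjugate acid, the more readily it departs.
OTf⁻: pKₐ(CF₃SO₃H (triflic acid)) ≈ -14
NO₃⁻: pKₐ(HNO₃) ≈ -1.3
N₃⁻: pKₐ(HN₃) ≈ 4.7
HS⁻: pKₐ(H₂S) ≈ 7
CH₃CH₂O⁻: pKₐ(CH₃CH₂OH) ≈ 16
(CH₃)₃CO⁻: pKₐ(t-BuOH) ≈ 18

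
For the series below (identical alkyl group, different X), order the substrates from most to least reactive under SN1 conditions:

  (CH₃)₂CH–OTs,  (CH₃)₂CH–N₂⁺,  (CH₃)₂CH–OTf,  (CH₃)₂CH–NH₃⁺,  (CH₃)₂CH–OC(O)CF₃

Identical carbon frameworks mean the comparison reduces to leaving-group quality.
A good leaving group is a weak base: the lower the pKₐ of its conjugate acid, the more readily it departs.
(CH₃)₂CH–N₂⁺ loses N₂: no meaningful conjugate acid; N₂ departs as an exceptionally stable neutral molecule
(CH₃)₂CH–OTf loses OTf⁻: pKₐ(CF₃SO₃H (triflic acid)) ≈ -14
(CH₃)₂CH–OTs loses OTs⁻: pKₐ(p-CH₃C₆H₄SO₃H (TsOH)) ≈ -2.8
(CH₃)₂CH–OC(O)CF₃ loses CF₃COO⁻: pKₐ(CF₃COOH) ≈ 0.2
(CH₃)₂CH–NH₃⁺ loses NH₃: pKₐ(NH₄⁺) ≈ 9.2

(CH₃)₂CH–N₂⁺ > (CH₃)₂CH–OTf > (CH₃)₂CH–OTs > (CH₃)₂CH–OC(O)CF₃ > (CH₃)₂CH–NH₃⁺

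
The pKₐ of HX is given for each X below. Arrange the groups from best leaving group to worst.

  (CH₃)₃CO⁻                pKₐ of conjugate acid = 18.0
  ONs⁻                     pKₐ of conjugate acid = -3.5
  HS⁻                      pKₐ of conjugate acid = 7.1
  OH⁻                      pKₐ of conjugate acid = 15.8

ONs⁻ > HS⁻ > OH⁻ > (CH₃)₃CO⁻

Lower conjugate-acid pKₐ ⇒ weaker base ⇒ better leaving group.
Sorting by the given values: ONs⁻ (-3.5), HS⁻ (7.1), OH⁻ (15.8), (CH₃)₃CO⁻ (18.0).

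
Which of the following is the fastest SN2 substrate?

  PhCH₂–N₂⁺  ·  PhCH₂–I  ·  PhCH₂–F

PhCH₂–N₂⁺

The skeletons are identical, so relative rate is governed entirely by leaving-group ability.
A good leaving group is a weak base: the lower the pKₐ of its conjugate acid, the more readily it departs.
PhCH₂–N₂⁺ loses N₂: no meaningful conjugate acid; N₂ departs as an exceptionally stable neutral molecule
PhCH₂–I loses I⁻: pKₐ(HI) ≈ -10
PhCH₂–F loses F⁻: pKₐ(HF) ≈ 3.2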